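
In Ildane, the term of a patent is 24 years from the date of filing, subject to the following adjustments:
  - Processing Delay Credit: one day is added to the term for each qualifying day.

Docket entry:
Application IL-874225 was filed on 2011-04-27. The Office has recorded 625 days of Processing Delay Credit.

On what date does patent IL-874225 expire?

January 11, 2037

Base term: filing date + 24 years → 27 April 2035.
Processing Delay Credit: +625 days → 11 January 2037.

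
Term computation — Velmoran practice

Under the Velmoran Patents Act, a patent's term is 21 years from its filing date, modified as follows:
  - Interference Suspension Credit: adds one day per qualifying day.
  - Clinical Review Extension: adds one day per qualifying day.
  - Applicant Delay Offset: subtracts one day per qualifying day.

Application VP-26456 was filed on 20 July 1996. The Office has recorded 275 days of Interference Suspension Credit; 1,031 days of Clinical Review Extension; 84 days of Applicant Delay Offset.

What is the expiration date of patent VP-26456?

Base term: filing date + 21 years → 20 July 2017.
Interference Suspension Credit: +275 days → 21 April 2018.
Clinical Review Extension: +1031 days → 15 February 2021.
Applicant Delay Offset: −84 days → 23 November 2020.

November 23, 2020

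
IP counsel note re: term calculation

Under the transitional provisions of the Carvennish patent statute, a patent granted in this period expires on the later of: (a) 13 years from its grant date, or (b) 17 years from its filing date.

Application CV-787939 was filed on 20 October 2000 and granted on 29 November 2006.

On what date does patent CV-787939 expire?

(a) grant + 13 years → 29 November 2019.
(b) filing + 17 years → 20 October 2017.
Later of the two: 29 November 2019.

November 29, 2019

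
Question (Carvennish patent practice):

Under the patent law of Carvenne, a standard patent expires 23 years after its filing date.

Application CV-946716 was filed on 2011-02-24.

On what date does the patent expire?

February 24, 2034

Filing date + 23 years → 24 February 2034.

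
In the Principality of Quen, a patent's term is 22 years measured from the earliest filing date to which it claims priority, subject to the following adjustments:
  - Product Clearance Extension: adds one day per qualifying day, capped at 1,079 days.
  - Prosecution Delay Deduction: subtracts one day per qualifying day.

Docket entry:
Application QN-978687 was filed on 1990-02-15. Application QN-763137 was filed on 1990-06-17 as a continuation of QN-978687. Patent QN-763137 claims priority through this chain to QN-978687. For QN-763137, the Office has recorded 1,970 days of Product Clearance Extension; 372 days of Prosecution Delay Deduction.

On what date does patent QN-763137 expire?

2014-01-22

Earliest priority filing: 15 February 1990.
Base term: 15 February 1990 + 22 years → 15 February 2012.
Product Clearance Extension: 1970 days claimed exceeds the 1079-day cap, so +1079 days → 29 January 2015.
Prosecution Delay Deduction: −372 days → 22 January 2014.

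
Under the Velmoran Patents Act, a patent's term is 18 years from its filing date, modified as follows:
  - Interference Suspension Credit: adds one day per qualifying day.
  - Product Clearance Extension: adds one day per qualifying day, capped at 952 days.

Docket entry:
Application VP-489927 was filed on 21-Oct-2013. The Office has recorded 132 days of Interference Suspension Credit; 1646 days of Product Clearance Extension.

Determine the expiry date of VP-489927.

2034-10-09

Base term: filing date + 18 years → 21 October 2031.
Interference Suspension Credit: +132 days → 1 March 2032.
Product Clearance Extension: 1646 days claimed exceeds the 952-day cap, so +952 days → 9 October 2034.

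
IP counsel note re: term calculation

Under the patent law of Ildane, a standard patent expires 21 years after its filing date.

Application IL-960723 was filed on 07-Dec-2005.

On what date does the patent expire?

2026-12-07

Filing date + 21 years → 7 December 2026.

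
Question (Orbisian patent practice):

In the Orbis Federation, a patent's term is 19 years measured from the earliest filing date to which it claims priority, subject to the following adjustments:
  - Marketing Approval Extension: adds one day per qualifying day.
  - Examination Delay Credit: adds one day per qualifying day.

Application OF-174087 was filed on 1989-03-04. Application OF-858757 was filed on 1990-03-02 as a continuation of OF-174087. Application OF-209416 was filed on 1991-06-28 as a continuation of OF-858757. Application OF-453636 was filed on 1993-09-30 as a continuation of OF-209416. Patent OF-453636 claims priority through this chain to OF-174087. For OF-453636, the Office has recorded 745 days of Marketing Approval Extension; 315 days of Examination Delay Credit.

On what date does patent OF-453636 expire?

Earliest priority filing: 4 March 1989.
Base term: 4 March 1989 + 19 years → 4 March 2008.
Marketing Approval Extension: +745 days → 19 March 2010.
Examination Delay Credit: +315 days → 28 January 2011.

2011-01-28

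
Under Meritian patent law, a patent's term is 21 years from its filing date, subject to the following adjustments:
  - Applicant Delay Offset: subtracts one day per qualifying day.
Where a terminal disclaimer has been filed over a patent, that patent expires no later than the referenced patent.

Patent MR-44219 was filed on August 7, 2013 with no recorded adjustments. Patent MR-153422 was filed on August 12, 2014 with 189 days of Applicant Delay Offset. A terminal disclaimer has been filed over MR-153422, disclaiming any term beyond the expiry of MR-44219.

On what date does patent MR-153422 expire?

Natural term of MR-153422:
  Base: filing + 21 years → 12 August 2035.
  Applicant Delay Offset: −189 days → 4 February 2035.
Expiry of referenced patent MR-44219:
  Base: filing + 21 years → 7 August 2034.
Terminal disclaimer: MR-153422 expires on the earlier of 4 February 2035 and 7 August 2034.

August 7, 2034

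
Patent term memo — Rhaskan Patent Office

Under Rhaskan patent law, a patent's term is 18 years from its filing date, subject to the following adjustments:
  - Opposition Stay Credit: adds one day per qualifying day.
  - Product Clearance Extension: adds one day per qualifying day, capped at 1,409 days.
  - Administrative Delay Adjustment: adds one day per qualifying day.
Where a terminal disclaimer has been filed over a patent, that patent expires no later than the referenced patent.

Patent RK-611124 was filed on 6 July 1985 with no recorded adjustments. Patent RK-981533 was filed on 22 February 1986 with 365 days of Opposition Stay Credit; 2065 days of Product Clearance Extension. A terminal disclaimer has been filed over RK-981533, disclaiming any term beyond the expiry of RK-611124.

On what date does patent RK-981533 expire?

July 6, 2003

Natural term of RK-981533:
  Base: filing + 18 years → 22 February 2004.
  Opposition Stay Credit: +365 days → 21 February 2005.
  Product Clearance Extension: 2065 days claimed exceeds the 1409-day cap, so +1409 days → 31 December 2008.
Expiry of referenced patent RK-611124:
  Base: filing + 18 years → 6 July 2003.
Terminal disclaimer: RK-981533 expires on the earlier of 31 December 2008 and 6 July 2003.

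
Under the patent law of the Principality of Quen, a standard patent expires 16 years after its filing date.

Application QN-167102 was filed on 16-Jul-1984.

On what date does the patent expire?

July 16, 2000

Filing date + 16 years → 16 July 2000.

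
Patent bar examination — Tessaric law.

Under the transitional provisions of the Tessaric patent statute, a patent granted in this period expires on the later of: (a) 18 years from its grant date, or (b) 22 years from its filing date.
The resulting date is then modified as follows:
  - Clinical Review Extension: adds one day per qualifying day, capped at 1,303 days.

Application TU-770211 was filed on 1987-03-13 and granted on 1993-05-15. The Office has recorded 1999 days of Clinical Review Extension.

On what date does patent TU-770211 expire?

December 8, 2014

(a) grant + 18 years → 15 May 2011.
(b) filing + 22 years → 13 March 2009.
Later of the two: 15 May 2011.
Clinical Review Extension: 1999 days claimed exceeds the 1303-day cap, so +1303 days → 8 December 2014.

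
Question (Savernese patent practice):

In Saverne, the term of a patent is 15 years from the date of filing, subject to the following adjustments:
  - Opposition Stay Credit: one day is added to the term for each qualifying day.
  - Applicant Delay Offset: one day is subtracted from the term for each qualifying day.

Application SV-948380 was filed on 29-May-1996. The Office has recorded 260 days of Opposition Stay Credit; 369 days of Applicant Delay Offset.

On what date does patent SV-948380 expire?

February 9, 2011

Base term: filing date + 15 years → 29 May 2011.
Opposition Stay Credit: +260 days → 13 February 2012.
Applicant Delay Offset: −369 days → 9 February 2011.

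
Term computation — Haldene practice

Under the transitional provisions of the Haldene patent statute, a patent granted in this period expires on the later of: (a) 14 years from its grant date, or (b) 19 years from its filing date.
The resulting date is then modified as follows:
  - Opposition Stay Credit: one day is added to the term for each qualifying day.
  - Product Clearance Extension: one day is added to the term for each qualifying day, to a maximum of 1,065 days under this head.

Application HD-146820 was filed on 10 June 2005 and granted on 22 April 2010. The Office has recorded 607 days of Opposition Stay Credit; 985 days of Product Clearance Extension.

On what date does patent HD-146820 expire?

October 19, 2028

(a) grant + 14 years → 22 April 2024.
(b) filing + 19 years → 10 June 2024.
Later of the two: 10 June 2024.
Opposition Stay Credit: +607 days → 7 February 2026.
Product Clearance Extension: 985 days (within the 1065-day cap) → +985 days → 19 October 2028.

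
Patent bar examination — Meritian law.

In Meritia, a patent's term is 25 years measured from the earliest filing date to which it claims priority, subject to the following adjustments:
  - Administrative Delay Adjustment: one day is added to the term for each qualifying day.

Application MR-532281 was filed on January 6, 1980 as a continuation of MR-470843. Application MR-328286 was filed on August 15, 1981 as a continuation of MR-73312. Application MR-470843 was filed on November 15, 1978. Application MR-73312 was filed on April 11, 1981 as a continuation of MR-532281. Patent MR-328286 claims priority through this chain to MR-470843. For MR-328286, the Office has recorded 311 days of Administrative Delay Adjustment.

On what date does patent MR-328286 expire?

Earliest priority filing: 15 November 1978.
Base term: 15 November 1978 + 25 years → 15 November 2003.
Administrative Delay Adjustment: +311 days → 21 September 2004.

September 21, 2004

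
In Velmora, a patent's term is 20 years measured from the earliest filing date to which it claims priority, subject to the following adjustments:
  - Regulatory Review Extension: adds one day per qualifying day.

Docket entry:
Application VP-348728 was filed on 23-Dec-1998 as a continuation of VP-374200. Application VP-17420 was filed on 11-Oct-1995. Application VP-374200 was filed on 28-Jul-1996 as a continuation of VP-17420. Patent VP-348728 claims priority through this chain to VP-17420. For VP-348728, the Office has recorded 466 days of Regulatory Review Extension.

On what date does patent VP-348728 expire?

Earliest priority filing: 11 October 1995.
Base term: 11 October 1995 + 20 years → 11 October 2015.
Regulatory Review Extension: +466 days → 19 January 2017.

January 19, 2017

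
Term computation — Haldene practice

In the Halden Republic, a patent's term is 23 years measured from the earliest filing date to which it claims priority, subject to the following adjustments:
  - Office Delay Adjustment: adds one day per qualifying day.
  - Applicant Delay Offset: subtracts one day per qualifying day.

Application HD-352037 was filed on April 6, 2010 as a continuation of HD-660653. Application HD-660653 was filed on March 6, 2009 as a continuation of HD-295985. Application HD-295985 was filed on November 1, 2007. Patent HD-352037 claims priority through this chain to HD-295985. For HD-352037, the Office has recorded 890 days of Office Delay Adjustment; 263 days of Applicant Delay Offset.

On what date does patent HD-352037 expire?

Earliest priority filing: 1 November 2007.
Base term: 1 November 2007 + 23 years → 1 November 2030.
Office Delay Adjustment: +890 days → 9 April 2033.
Applicant Delay Offset: −263 days → 20 July 2032.

July 20, 2032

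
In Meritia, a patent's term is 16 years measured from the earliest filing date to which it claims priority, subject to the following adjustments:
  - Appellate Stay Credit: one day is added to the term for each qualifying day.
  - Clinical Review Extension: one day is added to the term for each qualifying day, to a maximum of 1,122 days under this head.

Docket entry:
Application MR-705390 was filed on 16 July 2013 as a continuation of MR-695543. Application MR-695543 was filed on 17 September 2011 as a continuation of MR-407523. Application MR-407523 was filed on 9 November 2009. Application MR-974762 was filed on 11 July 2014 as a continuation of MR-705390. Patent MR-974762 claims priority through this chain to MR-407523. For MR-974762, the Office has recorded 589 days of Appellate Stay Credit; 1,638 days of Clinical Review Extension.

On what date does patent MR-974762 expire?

Earliest priority filing: 9 November 2009.
Base term: 9 November 2009 + 16 years → 9 November 2025.
Appellate Stay Credit: +589 days → 21 June 2027.
Clinical Review Extension: 1638 days claimed exceeds the 1122-day cap, so +1122 days → 17 July 2030.

2030-07-17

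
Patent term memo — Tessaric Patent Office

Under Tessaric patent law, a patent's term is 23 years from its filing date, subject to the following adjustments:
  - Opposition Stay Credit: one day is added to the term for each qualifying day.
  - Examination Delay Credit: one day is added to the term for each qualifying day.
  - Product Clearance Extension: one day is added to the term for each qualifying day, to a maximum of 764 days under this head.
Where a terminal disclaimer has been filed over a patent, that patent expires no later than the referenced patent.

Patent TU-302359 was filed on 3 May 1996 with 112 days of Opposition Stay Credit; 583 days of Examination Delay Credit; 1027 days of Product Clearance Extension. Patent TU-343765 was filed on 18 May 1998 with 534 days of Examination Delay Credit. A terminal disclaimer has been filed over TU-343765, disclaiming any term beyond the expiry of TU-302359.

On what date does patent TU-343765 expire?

November 3, 2022

Natural term of TU-343765:
  Base: filing + 23 years → 18 May 2021.
  Examination Delay Credit: +534 days → 3 November 2022.
Expiry of referenced patent TU-302359:
  Base: filing + 23 years → 3 May 2019.
  Opposition Stay Credit: +112 days → 23 August 2019.
  Examination Delay Credit: +583 days → 28 March 2021.
  Product Clearance Extension: 1027 days claimed exceeds the 764-day cap, so +764 days → 1 May 2023.
Terminal disclaimer: TU-343765 expires on the earlier of 3 November 2022 and 1 May 2023.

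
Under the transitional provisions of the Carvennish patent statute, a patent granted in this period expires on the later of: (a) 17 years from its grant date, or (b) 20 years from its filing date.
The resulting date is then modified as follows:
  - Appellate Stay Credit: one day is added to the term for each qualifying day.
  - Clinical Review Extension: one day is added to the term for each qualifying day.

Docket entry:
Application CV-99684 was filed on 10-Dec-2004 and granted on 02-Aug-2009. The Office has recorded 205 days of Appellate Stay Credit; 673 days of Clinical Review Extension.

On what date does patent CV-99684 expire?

December 27, 2028

(a) grant + 17 years → 2 August 2026.
(b) filing + 20 years → 10 December 2024.
Later of the two: 2 August 2026.
Appellate Stay Credit: +205 days → 23 February 2027.
Clinical Review Extension: +673 days → 27 December 2028.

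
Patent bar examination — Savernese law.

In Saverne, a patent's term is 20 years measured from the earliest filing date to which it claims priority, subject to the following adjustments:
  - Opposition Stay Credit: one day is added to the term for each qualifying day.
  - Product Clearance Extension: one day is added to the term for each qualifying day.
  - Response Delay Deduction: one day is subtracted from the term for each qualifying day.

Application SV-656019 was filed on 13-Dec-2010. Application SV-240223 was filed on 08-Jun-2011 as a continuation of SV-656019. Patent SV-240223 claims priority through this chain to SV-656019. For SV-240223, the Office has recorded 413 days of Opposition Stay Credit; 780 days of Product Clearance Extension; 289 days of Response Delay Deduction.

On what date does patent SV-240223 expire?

2033-06-04

Earliest priority filing: 13 December 2010.
Base term: 13 December 2010 + 20 years → 13 December 2030.
Opposition Stay Credit: +413 days → 30 January 2032.
Product Clearance Extension: +780 days → 20 March 2034.
Response Delay Deduction: −289 days → 4 June 2033.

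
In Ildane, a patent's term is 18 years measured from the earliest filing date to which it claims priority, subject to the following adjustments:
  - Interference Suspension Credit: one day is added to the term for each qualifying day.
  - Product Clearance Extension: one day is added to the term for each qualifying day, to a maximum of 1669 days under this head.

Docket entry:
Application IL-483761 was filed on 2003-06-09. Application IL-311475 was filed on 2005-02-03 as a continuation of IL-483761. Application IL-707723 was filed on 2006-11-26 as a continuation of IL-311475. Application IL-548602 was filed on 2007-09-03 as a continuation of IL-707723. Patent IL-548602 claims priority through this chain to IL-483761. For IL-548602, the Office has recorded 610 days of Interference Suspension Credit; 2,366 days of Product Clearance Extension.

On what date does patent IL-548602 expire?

Earliest priority filing: 9 June 2003.
Base term: 9 June 2003 + 18 years → 9 June 2021.
Interference Suspension Credit: +610 days → 9 February 2023.
Product Clearance Extension: 2366 days claimed exceeds the 1669-day cap, so +1669 days → 5 September 2027.

2027-09-05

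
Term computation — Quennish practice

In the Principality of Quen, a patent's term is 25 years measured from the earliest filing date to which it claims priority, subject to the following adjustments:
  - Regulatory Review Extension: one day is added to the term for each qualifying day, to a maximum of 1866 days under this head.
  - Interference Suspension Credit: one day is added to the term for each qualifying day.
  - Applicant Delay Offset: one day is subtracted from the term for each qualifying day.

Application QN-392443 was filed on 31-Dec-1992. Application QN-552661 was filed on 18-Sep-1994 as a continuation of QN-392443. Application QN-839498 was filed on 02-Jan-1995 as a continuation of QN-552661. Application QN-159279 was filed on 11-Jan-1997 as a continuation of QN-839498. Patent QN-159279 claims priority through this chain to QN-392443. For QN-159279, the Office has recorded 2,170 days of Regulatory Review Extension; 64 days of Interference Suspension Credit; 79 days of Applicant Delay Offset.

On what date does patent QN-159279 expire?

2023-01-25

Earliest priority filing: 31 December 1992.
Base term: 31 December 1992 + 25 years → 31 December 2017.
Regulatory Review Extension: 2170 days claimed exceeds the 1866-day cap, so +1866 days → 9 February 2023.
Interference Suspension Credit: +64 days → 14 April 2023.
Applicant Delay Offset: −79 days → 25 January 2023.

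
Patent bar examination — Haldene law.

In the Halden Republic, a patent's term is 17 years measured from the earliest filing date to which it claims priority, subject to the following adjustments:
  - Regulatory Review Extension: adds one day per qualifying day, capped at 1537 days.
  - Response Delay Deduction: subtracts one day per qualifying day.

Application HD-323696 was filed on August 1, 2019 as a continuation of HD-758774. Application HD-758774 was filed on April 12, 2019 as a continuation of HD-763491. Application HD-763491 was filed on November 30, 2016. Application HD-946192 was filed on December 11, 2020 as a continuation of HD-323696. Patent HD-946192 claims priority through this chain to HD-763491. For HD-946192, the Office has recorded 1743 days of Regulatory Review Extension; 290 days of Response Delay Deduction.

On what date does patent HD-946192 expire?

Earliest priority filing: 30 November 2016.
Base term: 30 November 2016 + 17 years → 30 November 2033.
Regulatory Review Extension: 1743 days claimed exceeds the 1537-day cap, so +1537 days → 14 February 2038.
Response Delay Deduction: −290 days → 30 April 2037.

2037-04-30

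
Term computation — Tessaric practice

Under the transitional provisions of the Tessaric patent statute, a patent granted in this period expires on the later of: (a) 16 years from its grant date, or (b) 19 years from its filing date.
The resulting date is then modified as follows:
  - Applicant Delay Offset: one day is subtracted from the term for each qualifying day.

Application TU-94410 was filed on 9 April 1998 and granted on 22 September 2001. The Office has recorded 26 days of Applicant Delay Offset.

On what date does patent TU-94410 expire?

(a) grant + 16 years → 22 September 2017.
(b) filing + 19 years → 9 April 2017.
Later of the two: 22 September 2017.
Applicant Delay Offset: −26 days → 27 August 2017.

August 27, 2017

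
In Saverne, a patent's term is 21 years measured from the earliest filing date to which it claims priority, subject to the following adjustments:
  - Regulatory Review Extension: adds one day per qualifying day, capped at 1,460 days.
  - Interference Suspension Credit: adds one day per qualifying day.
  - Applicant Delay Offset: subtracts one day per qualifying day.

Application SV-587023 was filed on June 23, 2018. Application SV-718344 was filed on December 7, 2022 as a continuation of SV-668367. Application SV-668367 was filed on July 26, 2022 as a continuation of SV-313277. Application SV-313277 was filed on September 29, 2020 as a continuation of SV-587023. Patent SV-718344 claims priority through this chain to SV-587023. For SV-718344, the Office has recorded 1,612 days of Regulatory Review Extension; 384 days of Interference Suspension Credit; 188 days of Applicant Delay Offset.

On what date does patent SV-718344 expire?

Earliest priority filing: 23 June 2018.
Base term: 23 June 2018 + 21 years → 23 June 2039.
Regulatory Review Extension: 1612 days claimed exceeds the 1460-day cap, so +1460 days → 22 June 2043.
Interference Suspension Credit: +384 days → 10 July 2044.
Applicant Delay Offset: −188 days → 4 January 2044.

2044-01-04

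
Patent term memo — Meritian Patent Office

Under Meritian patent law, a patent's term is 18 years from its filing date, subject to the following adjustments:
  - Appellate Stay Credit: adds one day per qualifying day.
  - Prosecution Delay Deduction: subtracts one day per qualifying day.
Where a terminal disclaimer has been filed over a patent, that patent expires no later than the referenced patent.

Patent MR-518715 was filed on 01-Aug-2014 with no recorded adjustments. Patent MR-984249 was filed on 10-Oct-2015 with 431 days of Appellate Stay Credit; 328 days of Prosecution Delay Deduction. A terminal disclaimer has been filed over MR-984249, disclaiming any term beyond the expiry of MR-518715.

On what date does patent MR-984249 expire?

August 1, 2032

Natural term of MR-984249:
  Base: filing + 18 years → 10 October 2033.
  Appellate Stay Credit: +431 days → 15 December 2034.
  Prosecution Delay Deduction: −328 days → 21 January 2034.
Expiry of referenced patent MR-518715:
  Base: filing + 18 years → 1 August 2032.
Terminal disclaimer: MR-984249 expires on the earlier of 21 January 2034 and 1 August 2032.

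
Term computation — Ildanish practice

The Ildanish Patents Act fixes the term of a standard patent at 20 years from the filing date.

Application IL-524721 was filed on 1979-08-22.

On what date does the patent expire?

Filing date + 20 years → 22 August 1999.

August 22, 1999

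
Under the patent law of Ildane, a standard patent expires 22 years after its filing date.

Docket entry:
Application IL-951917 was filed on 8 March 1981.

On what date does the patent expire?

March 8, 2003

Filing date + 22 years → 8 March 2003.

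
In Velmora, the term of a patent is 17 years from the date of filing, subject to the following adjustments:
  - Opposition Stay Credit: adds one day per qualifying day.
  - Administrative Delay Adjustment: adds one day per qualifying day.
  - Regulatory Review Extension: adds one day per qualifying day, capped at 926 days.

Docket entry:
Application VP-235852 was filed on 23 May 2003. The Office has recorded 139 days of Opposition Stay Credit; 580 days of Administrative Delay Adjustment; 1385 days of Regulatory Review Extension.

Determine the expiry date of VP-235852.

November 23, 2024

Base term: filing date + 17 years → 23 May 2020.
Opposition Stay Credit: +139 days → 9 October 2020.
Administrative Delay Adjustment: +580 days → 12 May 2022.
Regulatory Review Extension: 1385 days claimed exceeds the 926-day cap, so +926 days → 23 November 2024.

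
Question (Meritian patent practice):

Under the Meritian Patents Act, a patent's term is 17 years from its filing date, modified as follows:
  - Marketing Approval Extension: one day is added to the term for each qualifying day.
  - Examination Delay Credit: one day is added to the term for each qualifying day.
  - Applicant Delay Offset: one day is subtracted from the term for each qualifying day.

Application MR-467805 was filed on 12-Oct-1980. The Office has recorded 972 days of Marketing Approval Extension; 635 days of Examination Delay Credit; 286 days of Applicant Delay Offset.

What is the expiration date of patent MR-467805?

Base term: filing date + 17 years → 12 October 1997.
Marketing Approval Extension: +972 days → 10 June 2000.
Examination Delay Credit: +635 days → 7 March 2002.
Applicant Delay Offset: −286 days → 25 May 2001.

2001-05-25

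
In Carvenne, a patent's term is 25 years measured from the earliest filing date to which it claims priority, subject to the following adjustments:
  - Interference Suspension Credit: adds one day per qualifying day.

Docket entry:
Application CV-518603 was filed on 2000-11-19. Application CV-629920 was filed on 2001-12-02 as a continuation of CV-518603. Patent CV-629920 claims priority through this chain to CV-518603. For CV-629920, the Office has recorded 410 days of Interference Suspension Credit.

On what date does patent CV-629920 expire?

2027-01-03

Earliest priority filing: 19 November 2000.
Base term: 19 November 2000 + 25 years → 19 November 2025.
Interference Suspension Credit: +410 days → 3 January 2027.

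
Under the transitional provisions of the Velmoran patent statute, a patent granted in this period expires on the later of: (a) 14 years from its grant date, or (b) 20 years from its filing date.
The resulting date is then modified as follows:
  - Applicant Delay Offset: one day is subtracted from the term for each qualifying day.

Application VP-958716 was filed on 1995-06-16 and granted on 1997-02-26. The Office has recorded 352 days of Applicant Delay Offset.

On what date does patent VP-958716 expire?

(a) grant + 14 years → 26 February 2011.
(b) filing + 20 years → 16 June 2015.
Later of the two: 16 June 2015.
Applicant Delay Offset: −352 days → 29 June 2014.

June 29, 2014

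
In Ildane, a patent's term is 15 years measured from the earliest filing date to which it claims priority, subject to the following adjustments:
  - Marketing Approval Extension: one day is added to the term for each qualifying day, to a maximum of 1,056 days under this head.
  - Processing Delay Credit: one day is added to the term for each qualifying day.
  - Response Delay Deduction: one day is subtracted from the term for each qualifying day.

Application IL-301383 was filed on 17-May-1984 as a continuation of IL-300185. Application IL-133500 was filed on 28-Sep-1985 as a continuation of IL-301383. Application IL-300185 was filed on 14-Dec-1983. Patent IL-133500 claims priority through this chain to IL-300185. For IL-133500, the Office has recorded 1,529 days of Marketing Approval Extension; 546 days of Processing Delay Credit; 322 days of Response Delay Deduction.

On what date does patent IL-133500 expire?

2002-06-16

Earliest priority filing: 14 December 1983.
Base term: 14 December 1983 + 15 years → 14 December 1998.
Marketing Approval Extension: 1529 days claimed exceeds the 1056-day cap, so +1056 days → 4 November 2001.
Processing Delay Credit: +546 days → 4 May 2003.
Response Delay Deduction: −322 days → 16 June 2002.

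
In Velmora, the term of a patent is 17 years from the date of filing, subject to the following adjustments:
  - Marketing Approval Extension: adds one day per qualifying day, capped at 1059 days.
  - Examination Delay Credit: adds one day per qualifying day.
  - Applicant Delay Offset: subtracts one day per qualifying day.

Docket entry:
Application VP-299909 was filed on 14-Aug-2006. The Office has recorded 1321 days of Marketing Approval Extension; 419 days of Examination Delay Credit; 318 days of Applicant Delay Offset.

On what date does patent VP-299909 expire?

Base term: filing date + 17 years → 14 August 2023.
Marketing Approval Extension: 1321 days claimed exceeds the 1059-day cap, so +1059 days → 8 July 2026.
Examination Delay Credit: +419 days → 31 August 2027.
Applicant Delay Offset: −318 days → 17 October 2026.

2026-10-17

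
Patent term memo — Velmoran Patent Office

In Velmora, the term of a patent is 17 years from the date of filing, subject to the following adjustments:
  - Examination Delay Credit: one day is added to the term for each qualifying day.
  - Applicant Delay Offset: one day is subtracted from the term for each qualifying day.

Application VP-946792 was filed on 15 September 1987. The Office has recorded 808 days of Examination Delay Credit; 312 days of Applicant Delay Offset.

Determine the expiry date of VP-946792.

Base term: filing date + 17 years → 15 September 2004.
Examination Delay Credit: +808 days → 2 December 2006.
Applicant Delay Offset: −312 days → 24 January 2006.

2006-01-24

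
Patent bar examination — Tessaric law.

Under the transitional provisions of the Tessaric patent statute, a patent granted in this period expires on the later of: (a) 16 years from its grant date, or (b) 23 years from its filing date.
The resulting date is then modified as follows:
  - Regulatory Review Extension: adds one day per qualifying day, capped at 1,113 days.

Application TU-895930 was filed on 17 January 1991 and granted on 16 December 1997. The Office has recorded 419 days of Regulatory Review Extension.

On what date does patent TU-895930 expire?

(a) grant + 16 years → 16 December 2013.
(b) filing + 23 years → 17 January 2014.
Later of the two: 17 January 2014.
Regulatory Review Extension: 419 days (within the 1113-day cap) → +419 days → 12 March 2015.

2015-03-12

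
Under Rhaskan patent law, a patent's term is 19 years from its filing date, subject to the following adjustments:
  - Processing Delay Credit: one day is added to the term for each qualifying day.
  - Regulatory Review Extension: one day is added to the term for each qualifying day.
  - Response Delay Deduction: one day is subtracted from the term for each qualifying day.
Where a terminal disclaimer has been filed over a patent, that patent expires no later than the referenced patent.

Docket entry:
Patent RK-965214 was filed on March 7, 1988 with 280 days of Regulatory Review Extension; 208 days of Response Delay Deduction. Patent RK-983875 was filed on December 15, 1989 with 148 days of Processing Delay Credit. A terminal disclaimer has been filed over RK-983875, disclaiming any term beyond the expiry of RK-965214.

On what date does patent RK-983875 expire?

Natural term of RK-983875:
  Base: filing + 19 years → 15 December 2008.
  Processing Delay Credit: +148 days → 12 May 2009.
Expiry of referenced patent RK-965214:
  Base: filing + 19 years → 7 March 2007.
  Regulatory Review Extension: +280 days → 12 December 2007.
  Response Delay Deduction: −208 days → 18 May 2007.
Terminal disclaimer: RK-983875 expires on the earlier of 12 May 2009 and 18 May 2007.

May 18, 2007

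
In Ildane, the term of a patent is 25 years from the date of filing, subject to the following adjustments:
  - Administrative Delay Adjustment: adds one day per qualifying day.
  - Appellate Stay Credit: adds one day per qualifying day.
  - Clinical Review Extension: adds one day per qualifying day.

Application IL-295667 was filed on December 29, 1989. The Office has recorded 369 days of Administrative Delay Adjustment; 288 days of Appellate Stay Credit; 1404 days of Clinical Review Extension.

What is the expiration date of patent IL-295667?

Base term: filing date + 25 years → 29 December 2014.
Administrative Delay Adjustment: +369 days → 2 January 2016.
Appellate Stay Credit: +288 days → 16 October 2016.
Clinical Review Extension: +1404 days → 20 August 2020.

2020-08-20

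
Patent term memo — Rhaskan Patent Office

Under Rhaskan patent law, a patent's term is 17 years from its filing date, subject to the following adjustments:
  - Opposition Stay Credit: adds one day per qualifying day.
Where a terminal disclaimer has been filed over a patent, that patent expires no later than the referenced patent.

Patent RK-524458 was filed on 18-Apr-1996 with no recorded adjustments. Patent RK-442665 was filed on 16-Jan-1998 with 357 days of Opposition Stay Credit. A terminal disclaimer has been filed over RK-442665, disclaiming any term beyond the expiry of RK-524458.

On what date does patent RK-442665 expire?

Natural term of RK-442665:
  Base: filing + 17 years → 16 January 2015.
  Opposition Stay Credit: +357 days → 8 January 2016.
Expiry of referenced patent RK-524458:
  Base: filing + 17 years → 18 April 2013.
Terminal disclaimer: RK-442665 expires on the earlier of 8 January 2016 and 18 April 2013.

2013-04-18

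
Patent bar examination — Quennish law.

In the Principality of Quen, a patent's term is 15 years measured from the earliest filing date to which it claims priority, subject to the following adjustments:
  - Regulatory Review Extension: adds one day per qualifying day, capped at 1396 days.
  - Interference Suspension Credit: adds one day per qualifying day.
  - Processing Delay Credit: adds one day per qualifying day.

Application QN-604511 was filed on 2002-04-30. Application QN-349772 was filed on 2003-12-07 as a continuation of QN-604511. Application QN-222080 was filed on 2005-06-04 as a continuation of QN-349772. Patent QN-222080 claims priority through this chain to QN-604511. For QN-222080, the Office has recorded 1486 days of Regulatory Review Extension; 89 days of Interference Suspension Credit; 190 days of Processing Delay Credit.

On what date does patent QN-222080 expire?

Earliest priority filing: 30 April 2002.
Base term: 30 April 2002 + 15 years → 30 April 2017.
Regulatory Review Extension: 1486 days claimed exceeds the 1396-day cap, so +1396 days → 24 February 2021.
Interference Suspension Credit: +89 days → 24 May 2021.
Processing Delay Credit: +190 days → 30 November 2021.

November 30, 2021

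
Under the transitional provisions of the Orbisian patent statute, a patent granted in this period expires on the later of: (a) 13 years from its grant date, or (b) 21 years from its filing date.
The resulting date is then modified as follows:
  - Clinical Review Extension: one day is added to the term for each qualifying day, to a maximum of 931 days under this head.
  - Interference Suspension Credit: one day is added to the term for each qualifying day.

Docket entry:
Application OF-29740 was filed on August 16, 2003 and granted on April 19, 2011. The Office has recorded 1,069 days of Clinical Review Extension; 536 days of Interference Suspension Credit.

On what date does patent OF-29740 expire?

(a) grant + 13 years → 19 April 2024.
(b) filing + 21 years → 16 August 2024.
Later of the two: 16 August 2024.
Clinical Review Extension: 1069 days claimed exceeds the 931-day cap, so +931 days → 5 March 2027.
Interference Suspension Credit: +536 days → 22 August 2028.

August 22, 2028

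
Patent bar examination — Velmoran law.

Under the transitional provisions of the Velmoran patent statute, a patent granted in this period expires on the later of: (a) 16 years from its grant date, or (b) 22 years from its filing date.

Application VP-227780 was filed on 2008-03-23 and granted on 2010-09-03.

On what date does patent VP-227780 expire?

2030-03-23

(a) grant + 16 years → 3 September 2026.
(b) filing + 22 years → 23 March 2030.
Later of the two: 23 March 2030.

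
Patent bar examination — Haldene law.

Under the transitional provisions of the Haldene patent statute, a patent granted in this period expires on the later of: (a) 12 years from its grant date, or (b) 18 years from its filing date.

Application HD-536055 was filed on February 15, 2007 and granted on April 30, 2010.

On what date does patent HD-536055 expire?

2025-02-15

(a) grant + 12 years → 30 April 2022.
(b) filing + 18 years → 15 February 2025.
Later of the two: 15 February 2025.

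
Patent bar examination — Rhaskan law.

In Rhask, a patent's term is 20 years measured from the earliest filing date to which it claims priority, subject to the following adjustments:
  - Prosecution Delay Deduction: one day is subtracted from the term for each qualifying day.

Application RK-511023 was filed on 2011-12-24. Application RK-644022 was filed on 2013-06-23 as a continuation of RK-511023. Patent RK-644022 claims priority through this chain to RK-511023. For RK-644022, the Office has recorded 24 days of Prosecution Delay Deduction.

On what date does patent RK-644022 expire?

Earliest priority filing: 24 December 2011.
Base term: 24 December 2011 + 20 years → 24 December 2031.
Prosecution Delay Deduction: −24 days → 30 November 2031.

November 30, 2031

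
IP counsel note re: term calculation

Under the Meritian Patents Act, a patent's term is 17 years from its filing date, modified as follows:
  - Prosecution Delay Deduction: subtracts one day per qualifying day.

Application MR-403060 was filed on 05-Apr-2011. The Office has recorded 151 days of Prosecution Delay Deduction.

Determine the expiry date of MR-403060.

2027-11-06

Base term: filing date + 17 years → 5 April 2028.
Prosecution Delay Deduction: −151 days → 6 November 2027.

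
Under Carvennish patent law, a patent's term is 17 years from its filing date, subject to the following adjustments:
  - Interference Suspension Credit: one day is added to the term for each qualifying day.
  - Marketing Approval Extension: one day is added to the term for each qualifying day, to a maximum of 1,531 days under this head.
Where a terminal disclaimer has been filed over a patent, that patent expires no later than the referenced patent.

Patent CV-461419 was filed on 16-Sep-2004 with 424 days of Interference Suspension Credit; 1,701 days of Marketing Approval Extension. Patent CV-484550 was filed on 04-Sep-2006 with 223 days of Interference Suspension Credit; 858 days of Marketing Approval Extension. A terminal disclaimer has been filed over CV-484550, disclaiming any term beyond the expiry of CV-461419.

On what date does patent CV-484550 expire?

2026-08-20

Natural term of CV-484550:
  Base: filing + 17 years → 4 September 2023.
  Interference Suspension Credit: +223 days → 14 April 2024.
  Marketing Approval Extension: 858 days (within the 1531-day cap) → +858 days → 20 August 2026.
Expiry of referenced patent CV-461419:
  Base: filing + 17 years → 16 September 2021.
  Interference Suspension Credit: +424 days → 14 November 2022.
  Marketing Approval Extension: 1701 days claimed exceeds the 1531-day cap, so +1531 days → 23 January 2027.
Terminal disclaimer: CV-484550 expires on the earlier of 20 August 2026 and 23 January 2027.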